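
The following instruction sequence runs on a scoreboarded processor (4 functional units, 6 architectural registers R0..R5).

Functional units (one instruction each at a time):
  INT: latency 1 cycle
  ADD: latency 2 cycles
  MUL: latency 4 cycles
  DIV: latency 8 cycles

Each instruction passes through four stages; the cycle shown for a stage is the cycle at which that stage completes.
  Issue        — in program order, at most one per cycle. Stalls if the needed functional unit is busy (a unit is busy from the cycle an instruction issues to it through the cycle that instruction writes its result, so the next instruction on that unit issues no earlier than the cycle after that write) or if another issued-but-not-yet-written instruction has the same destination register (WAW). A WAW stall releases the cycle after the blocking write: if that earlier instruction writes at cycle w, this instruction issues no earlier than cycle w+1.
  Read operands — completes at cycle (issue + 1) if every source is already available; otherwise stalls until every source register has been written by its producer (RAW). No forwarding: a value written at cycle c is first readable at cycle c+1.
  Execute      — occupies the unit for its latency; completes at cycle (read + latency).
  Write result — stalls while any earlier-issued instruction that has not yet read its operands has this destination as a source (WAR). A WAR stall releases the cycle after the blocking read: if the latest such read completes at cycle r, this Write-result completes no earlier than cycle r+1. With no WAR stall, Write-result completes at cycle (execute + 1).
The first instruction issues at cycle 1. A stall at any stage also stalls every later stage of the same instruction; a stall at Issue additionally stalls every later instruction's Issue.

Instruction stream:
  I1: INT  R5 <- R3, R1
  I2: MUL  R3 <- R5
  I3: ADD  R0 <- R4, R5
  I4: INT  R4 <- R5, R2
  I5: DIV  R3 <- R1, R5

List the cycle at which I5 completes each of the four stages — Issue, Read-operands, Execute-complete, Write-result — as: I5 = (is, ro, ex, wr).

[I1] 1/2/3/4
[I2] 2/5/9/10  (RAW R5: wait I1 write@4)
[I3] 3/5/7/8  (RAW R5: wait I1 write@4)
[I4] 5/6/7/8  (struct: INT busy until I1 writes@4)
[I5] 11/12/20/21  (WAW R3: wait I2 write@10)

I5 = (11, 12, 20, 21)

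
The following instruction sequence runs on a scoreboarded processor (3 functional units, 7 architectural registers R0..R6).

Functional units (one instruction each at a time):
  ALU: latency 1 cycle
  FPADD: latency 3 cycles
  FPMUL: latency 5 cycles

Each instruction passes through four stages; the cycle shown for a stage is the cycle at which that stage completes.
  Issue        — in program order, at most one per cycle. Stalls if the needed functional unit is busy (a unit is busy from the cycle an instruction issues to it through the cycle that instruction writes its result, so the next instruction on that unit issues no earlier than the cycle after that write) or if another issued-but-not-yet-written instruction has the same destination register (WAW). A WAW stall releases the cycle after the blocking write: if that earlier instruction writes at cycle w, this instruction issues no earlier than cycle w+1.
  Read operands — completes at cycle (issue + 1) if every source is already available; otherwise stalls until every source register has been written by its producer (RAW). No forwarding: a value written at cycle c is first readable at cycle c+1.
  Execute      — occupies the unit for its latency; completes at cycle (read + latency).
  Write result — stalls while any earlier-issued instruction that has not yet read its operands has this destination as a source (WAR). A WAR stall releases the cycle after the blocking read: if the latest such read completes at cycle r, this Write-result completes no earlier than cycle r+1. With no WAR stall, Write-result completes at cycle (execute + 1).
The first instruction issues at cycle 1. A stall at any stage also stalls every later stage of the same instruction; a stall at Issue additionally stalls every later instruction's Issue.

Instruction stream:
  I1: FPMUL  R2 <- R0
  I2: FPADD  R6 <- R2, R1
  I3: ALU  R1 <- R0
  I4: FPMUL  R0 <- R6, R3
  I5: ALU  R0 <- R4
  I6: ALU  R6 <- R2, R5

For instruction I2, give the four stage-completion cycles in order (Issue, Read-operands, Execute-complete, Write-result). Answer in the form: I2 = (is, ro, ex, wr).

I2 = (2, 9, 12, 13)

I1  is:1  ro:2  ex:7  wr:8
I2  is:2  ro:9  ex:12  wr:13  — RAW R2: wait I1 write@8
I3  is:3  ro:4  ex:5  wr:10  — WAR R1: wait I2 read@9
I4  is:9  ro:14  ex:19  wr:20  — struct: FPMUL busy until I1 writes@8, RAW R6: wait I2 write@13
I5  is:21  ro:22  ex:23  wr:24  — WAW R0: wait I4 write@20
I6  is:25  ro:26  ex:27  wr:28  — struct: ALU busy until I5 writes@24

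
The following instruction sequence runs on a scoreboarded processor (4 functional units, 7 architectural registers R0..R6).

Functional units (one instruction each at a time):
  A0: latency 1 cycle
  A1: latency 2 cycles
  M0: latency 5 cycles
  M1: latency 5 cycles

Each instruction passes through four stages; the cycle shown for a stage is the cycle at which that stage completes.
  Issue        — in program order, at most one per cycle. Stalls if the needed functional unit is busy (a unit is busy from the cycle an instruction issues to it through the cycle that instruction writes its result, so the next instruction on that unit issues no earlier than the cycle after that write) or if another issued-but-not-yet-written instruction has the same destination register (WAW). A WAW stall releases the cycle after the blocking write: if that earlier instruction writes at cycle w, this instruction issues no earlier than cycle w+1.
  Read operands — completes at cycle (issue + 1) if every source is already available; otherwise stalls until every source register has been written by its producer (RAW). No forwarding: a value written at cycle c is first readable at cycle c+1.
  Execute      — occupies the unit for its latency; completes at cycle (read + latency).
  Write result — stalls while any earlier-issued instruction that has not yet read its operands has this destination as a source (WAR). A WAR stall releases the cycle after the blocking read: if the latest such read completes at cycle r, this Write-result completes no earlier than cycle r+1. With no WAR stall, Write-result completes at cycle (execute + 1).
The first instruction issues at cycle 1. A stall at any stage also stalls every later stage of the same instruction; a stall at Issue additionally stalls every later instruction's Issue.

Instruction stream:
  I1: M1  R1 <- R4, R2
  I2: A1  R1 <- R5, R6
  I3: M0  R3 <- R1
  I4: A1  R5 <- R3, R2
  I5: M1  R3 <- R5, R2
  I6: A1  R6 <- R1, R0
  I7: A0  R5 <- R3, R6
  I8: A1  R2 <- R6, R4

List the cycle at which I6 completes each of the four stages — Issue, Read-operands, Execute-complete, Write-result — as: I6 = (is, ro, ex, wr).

I6 = (25, 26, 28, 29)

[I1] 1/2/7/8
[I2] 9/10/12/13  (WAW R1: wait I1 write@8)
[I3] 10/14/19/20  (RAW R1: wait I2 write@13)
[I4] 14/21/23/24  (struct: A1 busy until I2 writes@13; RAW R3: wait I3 write@20)
[I5] 21/25/30/31  (WAW R3: wait I3 write@20; RAW R5: wait I4 write@24)
[I6] 25/26/28/29  (struct: A1 busy until I4 writes@24)
[I7] 26/32/33/34  (RAW R3: wait I5 write@31)
[I8] 30/31/33/34  (struct: A1 busy until I6 writes@29)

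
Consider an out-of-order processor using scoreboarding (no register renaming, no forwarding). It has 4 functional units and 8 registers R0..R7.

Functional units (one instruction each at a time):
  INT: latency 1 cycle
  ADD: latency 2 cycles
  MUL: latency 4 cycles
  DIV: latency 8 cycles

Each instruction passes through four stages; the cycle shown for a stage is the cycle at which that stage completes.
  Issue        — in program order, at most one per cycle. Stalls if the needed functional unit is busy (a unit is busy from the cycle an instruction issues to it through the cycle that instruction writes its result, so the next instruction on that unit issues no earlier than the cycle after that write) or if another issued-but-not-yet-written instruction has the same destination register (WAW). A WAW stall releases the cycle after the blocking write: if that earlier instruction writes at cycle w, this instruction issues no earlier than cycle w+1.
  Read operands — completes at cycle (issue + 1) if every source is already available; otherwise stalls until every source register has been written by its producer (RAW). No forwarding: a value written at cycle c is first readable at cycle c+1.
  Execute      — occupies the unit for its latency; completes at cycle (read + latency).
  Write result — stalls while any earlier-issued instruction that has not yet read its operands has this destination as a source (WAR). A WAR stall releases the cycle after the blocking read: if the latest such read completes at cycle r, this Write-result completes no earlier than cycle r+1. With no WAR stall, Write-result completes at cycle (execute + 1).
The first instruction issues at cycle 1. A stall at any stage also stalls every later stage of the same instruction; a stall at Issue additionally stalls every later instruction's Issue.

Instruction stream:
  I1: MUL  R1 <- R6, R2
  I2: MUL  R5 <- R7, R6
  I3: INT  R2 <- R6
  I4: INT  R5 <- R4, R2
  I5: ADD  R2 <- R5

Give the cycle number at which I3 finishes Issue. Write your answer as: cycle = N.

cycle = 9

t=1  issue I1 (MUL)
t=2  I1 read-ops
t=6  I1 finished on MUL
t=7  I1→R1
t=8  issue I2 (MUL)
t=9  I2 read-ops, issue I3 (INT)
t=10  I3 read-ops
t=11  I3 finished on INT
t=12  I3→R2
t=13  I2 finished on MUL
t=14  I2→R5
t=15  issue I4 (INT)
t=16  I4 read-ops, issue I5 (ADD)
t=17  I4 finished on INT
t=18  I4→R5
t=19  I5 read-ops
t=21  I5 finished on ADD
t=22  I5→R2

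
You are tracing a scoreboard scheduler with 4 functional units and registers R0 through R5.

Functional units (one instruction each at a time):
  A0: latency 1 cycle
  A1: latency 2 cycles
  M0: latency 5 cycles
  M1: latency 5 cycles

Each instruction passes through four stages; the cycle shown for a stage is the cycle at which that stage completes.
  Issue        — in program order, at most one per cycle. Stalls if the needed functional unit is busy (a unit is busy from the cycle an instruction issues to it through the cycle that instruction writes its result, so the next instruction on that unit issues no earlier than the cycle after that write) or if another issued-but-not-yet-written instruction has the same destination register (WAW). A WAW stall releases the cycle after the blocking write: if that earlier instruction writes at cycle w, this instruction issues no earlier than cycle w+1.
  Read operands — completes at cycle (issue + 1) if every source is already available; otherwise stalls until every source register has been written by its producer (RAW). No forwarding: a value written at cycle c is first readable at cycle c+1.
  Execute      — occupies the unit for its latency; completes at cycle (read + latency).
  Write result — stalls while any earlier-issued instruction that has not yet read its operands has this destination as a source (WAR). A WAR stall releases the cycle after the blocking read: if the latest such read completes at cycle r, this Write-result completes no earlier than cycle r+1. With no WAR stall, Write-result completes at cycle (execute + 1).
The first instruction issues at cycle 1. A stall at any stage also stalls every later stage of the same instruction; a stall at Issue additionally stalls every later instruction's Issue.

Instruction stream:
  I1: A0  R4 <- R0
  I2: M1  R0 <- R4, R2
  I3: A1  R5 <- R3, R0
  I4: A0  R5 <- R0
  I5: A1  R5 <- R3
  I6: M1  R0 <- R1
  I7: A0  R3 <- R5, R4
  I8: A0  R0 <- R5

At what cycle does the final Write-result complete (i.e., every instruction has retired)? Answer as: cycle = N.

cycle = 32

t=1  I1 issues→A0
t=2  I1 reads; I2 issues→M1
t=3  I1 exec-done; I3 issues→A1
t=4  I1 writes R4
t=5  I2 reads
t=10  I2 exec-done
t=11  I2 writes R0
t=12  I3 reads
t=14  I3 exec-done
t=15  I3 writes R5
t=16  I4 issues→A0
t=17  I4 reads
t=18  I4 exec-done
t=19  I4 writes R5
t=20  I5 issues→A1
t=21  I5 reads; I6 issues→M1
t=22  I6 reads; I7 issues→A0
t=23  I5 exec-done
t=24  I5 writes R5
t=25  I7 reads
t=26  I7 exec-done
t=27  I6 exec-done; I7 writes R3
t=28  I6 writes R0
t=29  I8 issues→A0
t=30  I8 reads
t=31  I8 exec-done
t=32  I8 writes R0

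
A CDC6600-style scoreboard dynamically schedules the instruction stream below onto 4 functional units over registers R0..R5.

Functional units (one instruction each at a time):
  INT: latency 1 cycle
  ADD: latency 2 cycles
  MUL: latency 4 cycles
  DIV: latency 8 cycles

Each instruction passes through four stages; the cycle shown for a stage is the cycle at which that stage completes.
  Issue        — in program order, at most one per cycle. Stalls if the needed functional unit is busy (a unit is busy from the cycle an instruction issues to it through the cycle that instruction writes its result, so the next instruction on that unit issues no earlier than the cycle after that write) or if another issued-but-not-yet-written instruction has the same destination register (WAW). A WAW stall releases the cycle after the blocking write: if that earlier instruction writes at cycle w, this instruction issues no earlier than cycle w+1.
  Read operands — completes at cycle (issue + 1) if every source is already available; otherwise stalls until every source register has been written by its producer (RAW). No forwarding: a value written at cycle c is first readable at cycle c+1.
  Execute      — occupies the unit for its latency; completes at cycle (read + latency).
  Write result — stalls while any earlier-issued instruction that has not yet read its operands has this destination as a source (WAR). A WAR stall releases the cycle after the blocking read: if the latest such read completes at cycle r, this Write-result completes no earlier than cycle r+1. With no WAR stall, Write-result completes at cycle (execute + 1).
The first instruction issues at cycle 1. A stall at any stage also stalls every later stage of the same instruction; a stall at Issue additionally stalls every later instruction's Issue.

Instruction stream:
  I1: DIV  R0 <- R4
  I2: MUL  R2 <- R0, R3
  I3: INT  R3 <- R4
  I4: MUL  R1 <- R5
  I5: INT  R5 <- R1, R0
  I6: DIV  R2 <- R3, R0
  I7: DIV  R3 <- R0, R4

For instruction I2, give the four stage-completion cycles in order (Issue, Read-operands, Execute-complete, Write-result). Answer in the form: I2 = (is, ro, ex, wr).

[1] I1 issues→DIV
[2] I1 reads, I2 issues→MUL
[3] I3 issues→INT
[4] I3 reads
[5] I3 exec-done
[10] I1 exec-done
[11] I1 writes R0
[12] I2 reads
[13] I3 writes R3
[16] I2 exec-done
[17] I2 writes R2
[18] I4 issues→MUL
[19] I4 reads, I5 issues→INT
[20] I6 issues→DIV
[21] I6 reads
[23] I4 exec-done
[24] I4 writes R1
[25] I5 reads
[26] I5 exec-done
[27] I5 writes R5
[29] I6 exec-done
[30] I6 writes R2
[31] I7 issues→DIV
[32] I7 reads
[40] I7 exec-done
[41] I7 writes R3

I2 = (2, 12, 16, 17)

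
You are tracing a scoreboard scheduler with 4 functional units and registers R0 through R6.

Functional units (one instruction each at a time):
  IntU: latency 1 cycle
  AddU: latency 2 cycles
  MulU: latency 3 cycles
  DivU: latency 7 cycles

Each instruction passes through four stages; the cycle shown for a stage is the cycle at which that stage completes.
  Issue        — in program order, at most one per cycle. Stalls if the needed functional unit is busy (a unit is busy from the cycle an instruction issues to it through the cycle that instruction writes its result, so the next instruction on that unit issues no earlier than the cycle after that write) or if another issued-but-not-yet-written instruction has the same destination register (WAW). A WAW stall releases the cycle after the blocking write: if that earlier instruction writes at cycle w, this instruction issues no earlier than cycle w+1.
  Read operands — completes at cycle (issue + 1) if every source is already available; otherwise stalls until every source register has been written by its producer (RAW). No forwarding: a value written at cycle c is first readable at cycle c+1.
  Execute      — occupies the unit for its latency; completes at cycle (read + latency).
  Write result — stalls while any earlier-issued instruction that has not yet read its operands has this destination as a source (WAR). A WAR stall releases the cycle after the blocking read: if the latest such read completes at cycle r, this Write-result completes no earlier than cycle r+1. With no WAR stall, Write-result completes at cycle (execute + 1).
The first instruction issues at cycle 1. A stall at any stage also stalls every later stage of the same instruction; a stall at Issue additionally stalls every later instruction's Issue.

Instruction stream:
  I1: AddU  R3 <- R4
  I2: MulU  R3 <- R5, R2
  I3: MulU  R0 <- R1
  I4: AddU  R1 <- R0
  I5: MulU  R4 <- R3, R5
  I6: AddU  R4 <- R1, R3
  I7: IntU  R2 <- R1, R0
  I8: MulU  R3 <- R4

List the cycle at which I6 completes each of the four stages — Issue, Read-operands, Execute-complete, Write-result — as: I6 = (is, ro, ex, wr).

I1 -> (1, 2, 4, 5)
I2 -> (6, 7, 10, 11)  // WAW R3: wait I1 write@5
I3 -> (12, 13, 16, 17)  // struct: MulU busy until I2 writes@11
I4 -> (13, 18, 20, 21)  // RAW R0: wait I3 write@17
I5 -> (18, 19, 22, 23)  // struct: MulU busy until I3 writes@17
I6 -> (24, 25, 27, 28)  // WAW R4: wait I5 write@23
I7 -> (25, 26, 27, 28)
I8 -> (26, 29, 32, 33)  // RAW R4: wait I6 write@28

I6 = (24, 25, 27, 28)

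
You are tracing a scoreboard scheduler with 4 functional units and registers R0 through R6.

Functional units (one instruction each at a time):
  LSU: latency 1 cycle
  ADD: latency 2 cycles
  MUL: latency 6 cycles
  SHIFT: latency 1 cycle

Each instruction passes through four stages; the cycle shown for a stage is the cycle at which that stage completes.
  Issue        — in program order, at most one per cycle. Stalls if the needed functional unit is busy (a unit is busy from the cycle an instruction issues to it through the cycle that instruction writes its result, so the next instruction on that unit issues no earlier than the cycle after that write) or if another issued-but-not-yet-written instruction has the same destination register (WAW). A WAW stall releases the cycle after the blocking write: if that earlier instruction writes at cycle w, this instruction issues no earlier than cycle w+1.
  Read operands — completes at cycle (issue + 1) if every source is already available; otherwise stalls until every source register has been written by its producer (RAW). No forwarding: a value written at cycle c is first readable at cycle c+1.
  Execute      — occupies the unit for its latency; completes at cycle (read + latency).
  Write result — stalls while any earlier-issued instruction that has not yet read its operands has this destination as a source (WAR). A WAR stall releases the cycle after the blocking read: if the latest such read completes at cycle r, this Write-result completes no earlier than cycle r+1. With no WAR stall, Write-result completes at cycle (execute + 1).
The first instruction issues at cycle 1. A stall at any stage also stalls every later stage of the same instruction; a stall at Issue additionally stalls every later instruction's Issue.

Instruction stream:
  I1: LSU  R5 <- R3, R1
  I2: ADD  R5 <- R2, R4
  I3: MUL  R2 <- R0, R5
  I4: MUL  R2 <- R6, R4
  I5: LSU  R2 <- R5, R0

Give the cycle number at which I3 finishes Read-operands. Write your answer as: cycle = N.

I1 -> (1, 2, 3, 4)
I2 -> (5, 6, 8, 9)  // WAW R5: wait I1 write@4
I3 -> (6, 10, 16, 17)  // RAW R5: wait I2 write@9
I4 -> (18, 19, 25, 26)  // struct: MUL busy until I3 writes@17
I5 -> (27, 28, 29, 30)  // WAW R2: wait I4 write@26

cycle = 10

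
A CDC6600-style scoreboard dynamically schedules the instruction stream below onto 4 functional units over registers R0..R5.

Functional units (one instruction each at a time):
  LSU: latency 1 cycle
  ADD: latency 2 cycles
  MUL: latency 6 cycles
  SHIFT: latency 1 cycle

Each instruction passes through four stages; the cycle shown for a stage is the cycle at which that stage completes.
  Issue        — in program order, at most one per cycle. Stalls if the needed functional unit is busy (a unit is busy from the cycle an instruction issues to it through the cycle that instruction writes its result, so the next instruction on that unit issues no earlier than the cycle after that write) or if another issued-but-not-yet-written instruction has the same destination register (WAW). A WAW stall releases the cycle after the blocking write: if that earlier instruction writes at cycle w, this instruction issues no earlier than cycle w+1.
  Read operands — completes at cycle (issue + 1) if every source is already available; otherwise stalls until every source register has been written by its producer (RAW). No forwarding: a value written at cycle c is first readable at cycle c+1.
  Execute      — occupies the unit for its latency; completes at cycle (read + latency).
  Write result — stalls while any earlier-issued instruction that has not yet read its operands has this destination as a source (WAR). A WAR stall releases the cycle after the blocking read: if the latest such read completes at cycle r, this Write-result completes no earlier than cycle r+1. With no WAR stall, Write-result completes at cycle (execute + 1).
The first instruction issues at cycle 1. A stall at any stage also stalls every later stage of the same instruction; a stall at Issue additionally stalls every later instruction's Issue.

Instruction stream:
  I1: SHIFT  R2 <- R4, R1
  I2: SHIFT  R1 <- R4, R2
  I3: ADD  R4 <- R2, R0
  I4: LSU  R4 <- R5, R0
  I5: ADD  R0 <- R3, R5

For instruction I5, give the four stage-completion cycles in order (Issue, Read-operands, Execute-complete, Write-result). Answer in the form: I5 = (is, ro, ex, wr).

cycle 1: I1→SHIFT
cycle 2: I1 RO
cycle 3: I1 EX
cycle 4: I1 WR R2
cycle 5: I2→SHIFT
cycle 6: I2 RO | I3→ADD
cycle 7: I2 EX | I3 RO
cycle 8: I2 WR R1
cycle 9: I3 EX
cycle 10: I3 WR R4
cycle 11: I4→LSU
cycle 12: I4 RO | I5→ADD
cycle 13: I4 EX | I5 RO
cycle 14: I4 WR R4
cycle 15: I5 EX
cycle 16: I5 WR R0

I5 = (12, 13, 15, 16)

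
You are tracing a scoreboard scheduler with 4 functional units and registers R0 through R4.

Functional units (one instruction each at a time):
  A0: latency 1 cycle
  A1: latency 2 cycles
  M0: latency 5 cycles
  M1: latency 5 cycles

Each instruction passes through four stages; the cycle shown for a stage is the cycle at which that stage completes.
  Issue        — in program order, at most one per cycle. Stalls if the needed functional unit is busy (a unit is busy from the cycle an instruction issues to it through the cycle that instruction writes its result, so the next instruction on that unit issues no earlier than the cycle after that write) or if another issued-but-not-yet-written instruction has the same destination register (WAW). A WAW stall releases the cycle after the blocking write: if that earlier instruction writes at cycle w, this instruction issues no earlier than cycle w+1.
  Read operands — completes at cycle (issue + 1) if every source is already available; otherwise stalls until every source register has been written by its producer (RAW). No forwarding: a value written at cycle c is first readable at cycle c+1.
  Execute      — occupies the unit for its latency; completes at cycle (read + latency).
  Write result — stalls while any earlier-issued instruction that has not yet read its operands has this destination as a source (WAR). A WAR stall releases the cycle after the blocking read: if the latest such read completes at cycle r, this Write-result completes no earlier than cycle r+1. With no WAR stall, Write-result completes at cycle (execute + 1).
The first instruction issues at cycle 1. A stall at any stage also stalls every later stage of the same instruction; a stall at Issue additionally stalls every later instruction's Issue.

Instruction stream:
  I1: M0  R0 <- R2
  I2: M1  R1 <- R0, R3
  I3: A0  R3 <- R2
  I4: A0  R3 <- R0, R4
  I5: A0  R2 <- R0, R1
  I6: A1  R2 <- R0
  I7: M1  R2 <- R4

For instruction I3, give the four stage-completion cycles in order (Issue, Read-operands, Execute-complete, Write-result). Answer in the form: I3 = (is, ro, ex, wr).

[1] I1→M0
[2] I1 RO · I2→M1
[3] I3→A0
[4] I3 RO
[5] I3 EX
[7] I1 EX
[8] I1 WR R0
[9] I2 RO
[10] I3 WR R3
[11] I4→A0
[12] I4 RO
[13] I4 EX
[14] I2 EX · I4 WR R3
[15] I2 WR R1 · I5→A0
[16] I5 RO
[17] I5 EX
[18] I5 WR R2
[19] I6→A1
[20] I6 RO
[22] I6 EX
[23] I6 WR R2
[24] I7→M1
[25] I7 RO
[30] I7 EX
[31] I7 WR R2

I3 = (3, 4, 5, 10)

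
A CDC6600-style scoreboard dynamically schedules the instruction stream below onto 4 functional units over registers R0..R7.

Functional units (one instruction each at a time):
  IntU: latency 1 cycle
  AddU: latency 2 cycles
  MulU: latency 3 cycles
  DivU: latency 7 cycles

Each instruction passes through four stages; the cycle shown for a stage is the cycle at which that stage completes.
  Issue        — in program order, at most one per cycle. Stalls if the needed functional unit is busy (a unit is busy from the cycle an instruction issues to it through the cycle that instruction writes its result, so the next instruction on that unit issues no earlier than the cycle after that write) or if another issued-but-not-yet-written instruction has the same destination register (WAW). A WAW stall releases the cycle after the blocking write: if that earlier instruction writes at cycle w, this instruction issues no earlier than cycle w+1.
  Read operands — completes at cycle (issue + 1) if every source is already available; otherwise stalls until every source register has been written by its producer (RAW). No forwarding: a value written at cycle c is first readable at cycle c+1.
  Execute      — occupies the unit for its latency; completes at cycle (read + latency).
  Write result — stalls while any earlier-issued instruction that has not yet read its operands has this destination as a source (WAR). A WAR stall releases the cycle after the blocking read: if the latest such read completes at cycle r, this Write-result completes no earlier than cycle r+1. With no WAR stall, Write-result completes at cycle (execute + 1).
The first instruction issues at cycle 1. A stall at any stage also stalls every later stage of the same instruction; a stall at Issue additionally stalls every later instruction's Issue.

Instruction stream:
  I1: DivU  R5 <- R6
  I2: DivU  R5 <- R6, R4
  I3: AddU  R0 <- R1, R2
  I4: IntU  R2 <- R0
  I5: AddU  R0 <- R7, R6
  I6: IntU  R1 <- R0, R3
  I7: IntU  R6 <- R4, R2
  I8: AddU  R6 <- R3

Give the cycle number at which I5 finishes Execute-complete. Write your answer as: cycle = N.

cycle 1: I1→DivU
cycle 2: I1 RO
cycle 9: I1 EX
cycle 10: I1 WR R5
cycle 11: I2→DivU
cycle 12: I2 RO | I3→AddU
cycle 13: I3 RO | I4→IntU
cycle 15: I3 EX
cycle 16: I3 WR R0
cycle 17: I4 RO | I5→AddU
cycle 18: I4 EX | I5 RO
cycle 19: I2 EX | I4 WR R2
cycle 20: I2 WR R5 | I5 EX | I6→IntU
cycle 21: I5 WR R0
cycle 22: I6 RO
cycle 23: I6 EX
cycle 24: I6 WR R1
cycle 25: I7→IntU
cycle 26: I7 RO
cycle 27: I7 EX
cycle 28: I7 WR R6
cycle 29: I8→AddU
cycle 30: I8 RO
cycle 32: I8 EX
cycle 33: I8 WR R6

cycle = 20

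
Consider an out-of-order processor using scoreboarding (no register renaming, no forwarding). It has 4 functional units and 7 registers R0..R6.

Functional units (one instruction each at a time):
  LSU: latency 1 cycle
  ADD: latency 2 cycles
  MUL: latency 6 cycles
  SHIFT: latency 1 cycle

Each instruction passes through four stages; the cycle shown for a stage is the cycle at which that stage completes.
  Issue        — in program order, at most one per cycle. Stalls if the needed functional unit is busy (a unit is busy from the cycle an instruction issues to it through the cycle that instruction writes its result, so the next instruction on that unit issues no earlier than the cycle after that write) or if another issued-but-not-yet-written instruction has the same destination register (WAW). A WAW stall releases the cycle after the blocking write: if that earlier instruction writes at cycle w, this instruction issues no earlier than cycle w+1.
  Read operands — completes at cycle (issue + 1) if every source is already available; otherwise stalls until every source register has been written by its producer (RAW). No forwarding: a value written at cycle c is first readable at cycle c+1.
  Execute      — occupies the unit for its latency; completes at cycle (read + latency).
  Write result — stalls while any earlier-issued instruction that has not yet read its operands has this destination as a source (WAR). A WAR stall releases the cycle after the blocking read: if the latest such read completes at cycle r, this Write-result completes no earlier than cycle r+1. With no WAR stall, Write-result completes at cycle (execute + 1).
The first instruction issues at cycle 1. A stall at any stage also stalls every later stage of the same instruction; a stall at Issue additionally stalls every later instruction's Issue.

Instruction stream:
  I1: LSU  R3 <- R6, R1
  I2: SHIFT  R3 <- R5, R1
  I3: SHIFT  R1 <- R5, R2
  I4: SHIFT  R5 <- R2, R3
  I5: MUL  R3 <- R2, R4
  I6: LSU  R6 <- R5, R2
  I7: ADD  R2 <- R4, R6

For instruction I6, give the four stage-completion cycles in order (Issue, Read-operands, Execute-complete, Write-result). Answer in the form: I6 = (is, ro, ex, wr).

I6 = (15, 17, 18, 19)

t=1  I1 dispatched to LSU
t=2  I1 operands ready
t=3  I1 complete
t=4  R3←I1
t=5  I2 dispatched to SHIFT
t=6  I2 operands ready
t=7  I2 complete
t=8  R3←I2
t=9  I3 dispatched to SHIFT
t=10  I3 operands ready
t=11  I3 complete
t=12  R1←I3
t=13  I4 dispatched to SHIFT
t=14  I4 operands ready · I5 dispatched to MUL
t=15  I4 complete · I5 operands ready · I6 dispatched to LSU
t=16  R5←I4 · I7 dispatched to ADD
t=17  I6 operands ready
t=18  I6 complete
t=19  R6←I6
t=20  I7 operands ready
t=21  I5 complete
t=22  R3←I5 · I7 complete
t=23  R2←I7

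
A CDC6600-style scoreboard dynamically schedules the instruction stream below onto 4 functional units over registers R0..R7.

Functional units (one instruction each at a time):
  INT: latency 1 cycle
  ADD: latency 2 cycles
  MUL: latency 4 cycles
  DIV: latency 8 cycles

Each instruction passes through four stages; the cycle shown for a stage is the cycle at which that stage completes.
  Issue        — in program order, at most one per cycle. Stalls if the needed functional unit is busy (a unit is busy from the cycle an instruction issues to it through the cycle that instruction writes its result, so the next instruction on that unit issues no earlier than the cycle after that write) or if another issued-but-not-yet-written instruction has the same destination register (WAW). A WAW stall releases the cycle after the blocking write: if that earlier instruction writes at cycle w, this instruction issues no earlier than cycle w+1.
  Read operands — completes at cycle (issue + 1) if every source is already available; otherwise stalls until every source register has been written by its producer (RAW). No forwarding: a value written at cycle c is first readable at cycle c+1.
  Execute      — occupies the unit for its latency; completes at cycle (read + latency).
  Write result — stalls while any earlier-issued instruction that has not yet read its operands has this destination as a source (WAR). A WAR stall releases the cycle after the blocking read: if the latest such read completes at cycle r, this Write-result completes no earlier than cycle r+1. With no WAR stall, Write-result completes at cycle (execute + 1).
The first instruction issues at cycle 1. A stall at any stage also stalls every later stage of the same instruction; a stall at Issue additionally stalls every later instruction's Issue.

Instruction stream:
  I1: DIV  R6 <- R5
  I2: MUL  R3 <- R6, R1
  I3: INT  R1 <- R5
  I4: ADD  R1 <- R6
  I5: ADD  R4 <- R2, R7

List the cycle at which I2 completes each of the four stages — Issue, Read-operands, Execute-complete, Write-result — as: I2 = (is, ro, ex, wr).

I2 = (2, 12, 16, 17)

[I1] 1/2/10/11
[I2] 2/12/16/17  (RAW R6: wait I1 write@11)
[I3] 3/4/5/13  (WAR R1: wait I2 read@12)
[I4] 14/15/17/18  (WAW R1: wait I3 write@13)
[I5] 19/20/22/23  (struct: ADD busy until I4 writes@18)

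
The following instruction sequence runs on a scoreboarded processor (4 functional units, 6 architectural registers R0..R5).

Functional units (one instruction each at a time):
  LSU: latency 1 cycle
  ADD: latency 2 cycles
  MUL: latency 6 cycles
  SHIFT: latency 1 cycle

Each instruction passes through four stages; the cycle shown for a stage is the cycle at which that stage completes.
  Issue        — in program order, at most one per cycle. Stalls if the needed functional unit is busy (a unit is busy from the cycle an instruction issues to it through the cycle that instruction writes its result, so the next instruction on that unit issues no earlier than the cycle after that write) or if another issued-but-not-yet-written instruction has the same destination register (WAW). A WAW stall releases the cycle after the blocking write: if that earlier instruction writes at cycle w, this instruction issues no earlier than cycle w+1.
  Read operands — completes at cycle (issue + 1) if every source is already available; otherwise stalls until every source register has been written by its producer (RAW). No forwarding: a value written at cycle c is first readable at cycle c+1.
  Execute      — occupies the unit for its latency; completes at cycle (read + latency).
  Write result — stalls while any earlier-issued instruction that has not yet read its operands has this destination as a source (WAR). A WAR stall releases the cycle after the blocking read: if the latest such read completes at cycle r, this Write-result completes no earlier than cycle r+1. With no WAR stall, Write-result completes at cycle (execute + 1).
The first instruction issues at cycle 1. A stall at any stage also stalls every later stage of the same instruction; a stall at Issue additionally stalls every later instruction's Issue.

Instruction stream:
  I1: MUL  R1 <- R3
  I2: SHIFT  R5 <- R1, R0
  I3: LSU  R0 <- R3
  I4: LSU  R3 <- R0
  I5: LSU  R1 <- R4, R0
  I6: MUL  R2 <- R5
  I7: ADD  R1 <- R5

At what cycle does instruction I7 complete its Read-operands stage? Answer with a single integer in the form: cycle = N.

c1: issue I1 (MUL)
c2: I1 read-ops, issue I2 (SHIFT)
c3: issue I3 (LSU)
c4: I3 read-ops
c5: I3 finished on LSU
c8: I1 finished on MUL
c9: I1→R1
c10: I2 read-ops
c11: I2 finished on SHIFT, I3→R0
c12: I2→R5, issue I4 (LSU)
c13: I4 read-ops
c14: I4 finished on LSU
c15: I4→R3
c16: issue I5 (LSU)
c17: I5 read-ops, issue I6 (MUL)
c18: I5 finished on LSU, I6 read-ops
c19: I5→R1
c20: issue I7 (ADD)
c21: I7 read-ops
c23: I7 finished on ADD
c24: I6 finished on MUL, I7→R1
c25: I6→R2

cycle = 21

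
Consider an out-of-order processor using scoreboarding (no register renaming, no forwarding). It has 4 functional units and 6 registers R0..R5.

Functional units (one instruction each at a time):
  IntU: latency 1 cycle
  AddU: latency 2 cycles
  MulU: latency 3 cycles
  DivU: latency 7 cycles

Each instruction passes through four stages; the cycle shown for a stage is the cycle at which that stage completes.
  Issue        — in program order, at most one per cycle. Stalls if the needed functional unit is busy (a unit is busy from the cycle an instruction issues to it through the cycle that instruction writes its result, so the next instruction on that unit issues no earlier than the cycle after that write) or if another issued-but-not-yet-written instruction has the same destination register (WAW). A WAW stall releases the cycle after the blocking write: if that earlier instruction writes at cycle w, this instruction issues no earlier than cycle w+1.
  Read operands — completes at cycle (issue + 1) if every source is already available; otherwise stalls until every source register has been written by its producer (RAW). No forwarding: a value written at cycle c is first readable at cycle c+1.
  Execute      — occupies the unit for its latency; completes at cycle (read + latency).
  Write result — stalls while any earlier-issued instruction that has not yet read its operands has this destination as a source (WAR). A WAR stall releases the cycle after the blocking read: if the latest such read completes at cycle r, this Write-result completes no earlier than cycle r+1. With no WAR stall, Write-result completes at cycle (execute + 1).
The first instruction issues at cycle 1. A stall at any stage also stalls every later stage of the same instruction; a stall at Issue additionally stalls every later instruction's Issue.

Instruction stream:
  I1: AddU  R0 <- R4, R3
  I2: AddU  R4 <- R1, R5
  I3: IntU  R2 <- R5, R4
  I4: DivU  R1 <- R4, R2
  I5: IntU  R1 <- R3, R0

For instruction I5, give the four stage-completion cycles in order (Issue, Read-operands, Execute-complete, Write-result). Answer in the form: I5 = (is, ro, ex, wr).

I5 = (23, 24, 25, 26)

t=1  issue I1 (AddU)
t=2  I1 read-ops
t=4  I1 finished on AddU
t=5  I1→R0
t=6  issue I2 (AddU)
t=7  I2 read-ops · issue I3 (IntU)
t=8  issue I4 (DivU)
t=9  I2 finished on AddU
t=10  I2→R4
t=11  I3 read-ops
t=12  I3 finished on IntU
t=13  I3→R2
t=14  I4 read-ops
t=21  I4 finished on DivU
t=22  I4→R1
t=23  issue I5 (IntU)
t=24  I5 read-ops
t=25  I5 finished on IntU
t=26  I5→R1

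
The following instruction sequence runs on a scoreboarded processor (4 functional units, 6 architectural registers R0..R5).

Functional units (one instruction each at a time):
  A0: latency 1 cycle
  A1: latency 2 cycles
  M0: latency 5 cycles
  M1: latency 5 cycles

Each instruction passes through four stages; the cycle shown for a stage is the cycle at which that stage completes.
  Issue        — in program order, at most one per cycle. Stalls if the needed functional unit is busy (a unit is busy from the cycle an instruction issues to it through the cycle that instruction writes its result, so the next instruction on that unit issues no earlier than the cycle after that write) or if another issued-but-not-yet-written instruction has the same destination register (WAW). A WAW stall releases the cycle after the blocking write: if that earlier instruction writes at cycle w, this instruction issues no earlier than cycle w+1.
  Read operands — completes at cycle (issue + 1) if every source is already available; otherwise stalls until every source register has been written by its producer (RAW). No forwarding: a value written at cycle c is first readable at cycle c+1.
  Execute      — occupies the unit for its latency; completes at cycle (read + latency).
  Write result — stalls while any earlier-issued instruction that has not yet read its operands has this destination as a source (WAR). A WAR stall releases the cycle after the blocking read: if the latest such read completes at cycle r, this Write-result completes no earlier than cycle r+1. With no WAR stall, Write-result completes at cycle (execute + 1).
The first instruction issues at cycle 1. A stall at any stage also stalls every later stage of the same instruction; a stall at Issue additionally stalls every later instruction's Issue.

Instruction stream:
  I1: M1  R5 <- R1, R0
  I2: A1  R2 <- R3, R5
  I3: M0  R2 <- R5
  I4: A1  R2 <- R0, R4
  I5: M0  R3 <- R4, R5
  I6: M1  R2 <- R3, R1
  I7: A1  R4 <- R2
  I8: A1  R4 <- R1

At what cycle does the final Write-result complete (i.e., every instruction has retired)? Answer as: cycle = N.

cycle = 45

I1  is:1  ro:2  ex:7  wr:8
I2  is:2  ro:9  ex:11  wr:12  — RAW R5: wait I1 write@8
I3  is:13  ro:14  ex:19  wr:20  — WAW R2: wait I2 write@12
I4  is:21  ro:22  ex:24  wr:25  — WAW R2: wait I3 write@20
I5  is:22  ro:23  ex:28  wr:29
I6  is:26  ro:30  ex:35  wr:36  — WAW R2: wait I4 write@25, RAW R3: wait I5 write@29
I7  is:27  ro:37  ex:39  wr:40  — RAW R2: wait I6 write@36
I8  is:41  ro:42  ex:44  wr:45  — struct: A1 busy until I7 writes@40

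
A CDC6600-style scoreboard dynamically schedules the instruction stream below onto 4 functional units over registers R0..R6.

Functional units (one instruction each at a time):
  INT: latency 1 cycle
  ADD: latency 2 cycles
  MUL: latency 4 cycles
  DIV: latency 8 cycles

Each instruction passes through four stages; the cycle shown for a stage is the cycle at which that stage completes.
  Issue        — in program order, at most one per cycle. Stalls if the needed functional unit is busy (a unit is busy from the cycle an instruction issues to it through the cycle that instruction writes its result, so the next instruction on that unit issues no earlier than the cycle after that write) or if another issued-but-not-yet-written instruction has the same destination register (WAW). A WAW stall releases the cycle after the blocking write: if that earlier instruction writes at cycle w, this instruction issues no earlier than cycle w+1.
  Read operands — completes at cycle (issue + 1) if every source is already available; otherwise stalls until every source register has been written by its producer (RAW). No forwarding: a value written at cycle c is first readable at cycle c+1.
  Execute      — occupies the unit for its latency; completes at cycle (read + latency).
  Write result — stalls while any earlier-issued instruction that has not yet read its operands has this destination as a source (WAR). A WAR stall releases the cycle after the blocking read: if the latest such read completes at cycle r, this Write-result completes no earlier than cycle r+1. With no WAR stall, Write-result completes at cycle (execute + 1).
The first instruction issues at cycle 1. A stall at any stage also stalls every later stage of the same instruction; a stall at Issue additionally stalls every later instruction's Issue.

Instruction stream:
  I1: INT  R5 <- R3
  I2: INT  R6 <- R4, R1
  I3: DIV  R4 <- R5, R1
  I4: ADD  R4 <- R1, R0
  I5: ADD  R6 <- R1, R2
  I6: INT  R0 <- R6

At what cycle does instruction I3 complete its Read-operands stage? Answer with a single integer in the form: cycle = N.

cycle = 7

I1  is:1  ro:2  ex:3  wr:4
I2  is:5  ro:6  ex:7  wr:8  — struct: INT busy until I1 writes@4
I3  is:6  ro:7  ex:15  wr:16
I4  is:17  ro:18  ex:20  wr:21  — WAW R4: wait I3 write@16
I5  is:22  ro:23  ex:25  wr:26  — struct: ADD busy until I4 writes@21
I6  is:23  ro:27  ex:28  wr:29  — RAW R6: wait I5 write@26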